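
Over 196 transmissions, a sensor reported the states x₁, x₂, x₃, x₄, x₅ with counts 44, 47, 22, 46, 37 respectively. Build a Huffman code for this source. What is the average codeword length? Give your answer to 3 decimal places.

Probabilities are the counts divided by 196.
Repeatedly combine the two least-probable nodes; the expected code length is the sum of the merged weights.
merge 11/98 + 37/196 → 59/196
merge 11/49 + 23/98 → 45/98
merge 47/196 + 59/196 → 53/98
merge 45/98 + 53/98 → 1
L = 59/196 + 45/98 + 53/98 + 1 = 451/196 ≈ 2.301 bits/symbol.

2.301 bits/symbol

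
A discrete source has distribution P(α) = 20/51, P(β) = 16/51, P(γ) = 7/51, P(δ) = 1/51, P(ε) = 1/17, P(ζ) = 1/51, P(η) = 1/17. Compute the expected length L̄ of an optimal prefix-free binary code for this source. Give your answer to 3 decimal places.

Repeatedly combine the two least-probable nodes; the expected code length is the sum of the merged weights.
merge 1/51 + 1/51 → 2/51
merge 2/51 + 1/17 → 5/51
merge 1/17 + 5/51 → 8/51
merge 7/51 + 8/51 → 5/17
merge 5/17 + 16/51 → 31/51
merge 20/51 + 31/51 → 1
L = 2/51 + 5/51 + 8/51 + 5/17 + 31/51 + 1 = 112/51 ≈ 2.196 bits/symbol.

2.196 bits/symbol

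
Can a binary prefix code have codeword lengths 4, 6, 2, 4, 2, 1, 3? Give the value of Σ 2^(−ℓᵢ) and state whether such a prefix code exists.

1.265625; no

With common denominator 2^6 = 64: Σ 2^(−ℓᵢ) = 4/64 + 1/64 + 16/64 + 4/64 + 16/64 + 32/64 + 8/64 = 81/64 = 1.265625.
Kraft's inequality requires Σ ≤ 1; here Σ = 1.265625 > 1, so no such prefix code exists.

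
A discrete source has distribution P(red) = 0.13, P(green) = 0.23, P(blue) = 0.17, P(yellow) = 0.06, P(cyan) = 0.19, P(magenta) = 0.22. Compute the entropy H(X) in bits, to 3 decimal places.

H = −Σ pᵢ log₂ pᵢ.
−0.13·log₂(0.13) = 0.3826
−0.23·log₂(0.23) = 0.4877
−0.17·log₂(0.17) = 0.4346
−0.06·log₂(0.06) = 0.2435
−0.19·log₂(0.19) = 0.4552
−0.22·log₂(0.22) = 0.4806
Sum ≈ 2.4842 → 2.484 bits.

2.484 bits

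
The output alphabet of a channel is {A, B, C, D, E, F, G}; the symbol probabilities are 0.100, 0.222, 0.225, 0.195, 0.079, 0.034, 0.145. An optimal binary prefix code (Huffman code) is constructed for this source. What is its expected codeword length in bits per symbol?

2.666 bits/symbol

Repeatedly combine the two least-probable nodes; the expected code length is the sum of the merged weights.
merge 17/500 + 79/1000 → 113/1000
merge 1/10 + 113/1000 → 213/1000
merge 29/200 + 39/200 → 17/50
merge 213/1000 + 111/500 → 87/200
merge 9/40 + 17/50 → 113/200
merge 87/200 + 113/200 → 1
L = 113/1000 + 213/1000 + 17/50 + 87/200 + 113/200 + 1 = 1333/500 = 2.666 bits/symbol.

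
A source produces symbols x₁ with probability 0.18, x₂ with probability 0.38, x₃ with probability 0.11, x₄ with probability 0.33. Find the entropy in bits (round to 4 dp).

1.8539 bits

H = −Σ pᵢ log₂ pᵢ.
−0.18·log₂(0.18) = 0.4453
−0.38·log₂(0.38) = 0.5305
−0.11·log₂(0.11) = 0.3503
−0.33·log₂(0.33) = 0.5278
Sum ≈ 1.8539 → 1.8539 bits.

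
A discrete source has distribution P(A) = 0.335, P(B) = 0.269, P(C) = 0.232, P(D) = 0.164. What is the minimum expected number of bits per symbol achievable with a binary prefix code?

2 bits/symbol

Repeatedly combine the two least-probable nodes; the expected code length is the sum of the merged weights.
merge 41/250 + 29/125 → 99/250
merge 269/1000 + 67/200 → 151/250
merge 99/250 + 151/250 → 1
L = 99/250 + 151/250 + 1 = 2 bits/symbol.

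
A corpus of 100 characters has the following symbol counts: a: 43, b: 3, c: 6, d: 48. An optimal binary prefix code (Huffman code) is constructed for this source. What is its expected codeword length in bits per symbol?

Probabilities are the counts divided by 100.
Repeatedly combine the two least-probable nodes; the expected code length is the sum of the merged weights.
merge 3/100 + 3/50 → 9/100
merge 9/100 + 43/100 → 13/25
merge 12/25 + 13/25 → 1
L = 9/100 + 13/25 + 1 = 161/100 = 1.61 bits/symbol.

1.61 bits/symbol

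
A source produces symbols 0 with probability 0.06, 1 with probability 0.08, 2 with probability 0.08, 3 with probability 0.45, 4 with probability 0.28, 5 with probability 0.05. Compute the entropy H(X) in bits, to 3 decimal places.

H = −Σ pᵢ log₂ pᵢ.
−0.06·log₂(0.06) = 0.2435
−0.08·log₂(0.08) = 0.2915
−0.08·log₂(0.08) = 0.2915
−0.45·log₂(0.45) = 0.5184
−0.28·log₂(0.28) = 0.5142
−0.05·log₂(0.05) = 0.2161
Sum ≈ 2.0753 → 2.075 bits.

2.075 bits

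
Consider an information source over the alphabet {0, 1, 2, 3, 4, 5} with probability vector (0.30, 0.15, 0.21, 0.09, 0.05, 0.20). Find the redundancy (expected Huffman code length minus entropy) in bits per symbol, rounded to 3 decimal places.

0.032 bits

Entropy H = −Σ p log₂ p ≈ 2.3976 bits.
Huffman merges: 1/20+9/100→7/50; 7/50+3/20→29/100; 1/5+21/100→41/100; 29/100+3/10→59/100; 41/100+59/100→1. L = 243/100 ≈ 2.4300.
L − H = 2.4300 − 2.3976 = 0.032 bits.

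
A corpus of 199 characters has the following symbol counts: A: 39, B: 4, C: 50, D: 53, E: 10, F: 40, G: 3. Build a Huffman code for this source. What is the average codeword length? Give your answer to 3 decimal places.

Probabilities are the counts divided by 199.
Repeatedly combine the two least-probable nodes; the expected code length is the sum of the merged weights.
merge 3/199 + 4/199 → 7/199
merge 7/199 + 10/199 → 17/199
merge 17/199 + 39/199 → 56/199
merge 40/199 + 50/199 → 90/199
merge 53/199 + 56/199 → 109/199
merge 90/199 + 109/199 → 1
L = 7/199 + 17/199 + 56/199 + 90/199 + 109/199 + 1 = 478/199 ≈ 2.402 bits/symbol.

2.402 bits/symbol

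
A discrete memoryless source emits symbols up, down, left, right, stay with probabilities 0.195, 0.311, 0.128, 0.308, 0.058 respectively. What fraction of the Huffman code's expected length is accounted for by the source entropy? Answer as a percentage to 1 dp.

97.2%

Entropy H = −Σ p log₂ p ≈ 2.1251 bits.
Huffman merges: 29/500+16/125→93/500; 93/500+39/200→381/1000; 77/250+311/1000→619/1000; 381/1000+619/1000→1. L = 1093/500 ≈ 2.1860.
Efficiency = H/L = 2.1251/2.1860 = 97.2%.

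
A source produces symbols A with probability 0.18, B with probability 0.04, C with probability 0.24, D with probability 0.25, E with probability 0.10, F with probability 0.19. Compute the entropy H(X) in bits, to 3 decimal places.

2.413 bits

H = −Σ pᵢ log₂ pᵢ.
−0.18·log₂(0.18) = 0.4453
−0.04·log₂(0.04) = 0.1858
−0.24·log₂(0.24) = 0.4941
−0.25·log₂(0.25) = 0.5000
−0.10·log₂(0.10) = 0.3322
−0.19·log₂(0.19) = 0.4552
Sum ≈ 2.4126 → 2.413 bits.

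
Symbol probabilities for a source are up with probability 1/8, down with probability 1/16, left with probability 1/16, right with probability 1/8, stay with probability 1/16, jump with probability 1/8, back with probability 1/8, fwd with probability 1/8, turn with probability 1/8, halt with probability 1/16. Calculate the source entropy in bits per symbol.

Each probability is a power of 1/2, so log₂(1/p) is an integer.
H = Σ p·log₂(1/p) = 1/8·3 + 1/16·4 + 1/16·4 + 1/8·3 + 1/16·4 + 1/8·3 + 1/8·3 + 1/8·3 + 1/8·3 + 1/16·4 = 3.25 bits.

3.25 bits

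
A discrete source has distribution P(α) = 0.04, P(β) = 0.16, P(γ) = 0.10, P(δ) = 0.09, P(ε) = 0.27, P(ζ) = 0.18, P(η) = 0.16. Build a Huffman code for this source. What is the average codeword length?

Repeatedly combine the two least-probable nodes; the expected code length is the sum of the merged weights.
merge 1/25 + 9/100 → 13/100
merge 1/10 + 13/100 → 23/100
merge 4/25 + 4/25 → 8/25
merge 9/50 + 23/100 → 41/100
merge 27/100 + 8/25 → 59/100
merge 41/100 + 59/100 → 1
L = 13/100 + 23/100 + 8/25 + 41/100 + 59/100 + 1 = 67/25 = 2.68 bits/symbol.

2.68 bits/symbol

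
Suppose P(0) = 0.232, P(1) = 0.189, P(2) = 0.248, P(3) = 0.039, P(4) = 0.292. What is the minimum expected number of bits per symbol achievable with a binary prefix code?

Repeatedly combine the two least-probable nodes; the expected code length is the sum of the merged weights.
merge 39/1000 + 189/1000 → 57/250
merge 57/250 + 29/125 → 23/50
merge 31/125 + 73/250 → 27/50
merge 23/50 + 27/50 → 1
L = 57/250 + 23/50 + 27/50 + 1 = 557/250 = 2.228 bits/symbol.

2.228 bits/symbol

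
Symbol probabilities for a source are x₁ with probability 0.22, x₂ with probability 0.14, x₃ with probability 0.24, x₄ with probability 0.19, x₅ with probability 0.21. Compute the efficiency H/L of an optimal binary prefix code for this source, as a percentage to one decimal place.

98.7%

Entropy H = −Σ p log₂ p ≈ 2.2999 bits.
Huffman merges: 7/50+19/100→33/100; 21/100+11/50→43/100; 6/25+33/100→57/100; 43/100+57/100→1. L = 233/100 ≈ 2.3300.
Efficiency = H/L = 2.2999/2.3300 = 98.7%.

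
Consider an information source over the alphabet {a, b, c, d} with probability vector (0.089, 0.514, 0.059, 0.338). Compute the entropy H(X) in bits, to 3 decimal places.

1.574 bits

H = −Σ pᵢ log₂ pᵢ.
−0.089·log₂(0.089) = 0.3106
−0.514·log₂(0.514) = 0.4935
−0.059·log₂(0.059) = 0.2409
−0.338·log₂(0.338) = 0.5289
Sum ≈ 1.5740 → 1.574 bits.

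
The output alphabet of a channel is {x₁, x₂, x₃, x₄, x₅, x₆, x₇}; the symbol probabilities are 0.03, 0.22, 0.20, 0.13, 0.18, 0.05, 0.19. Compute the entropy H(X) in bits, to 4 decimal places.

2.5960 bits

H = −Σ pᵢ log₂ pᵢ.
−0.03·log₂(0.03) = 0.1518
−0.22·log₂(0.22) = 0.4806
−0.20·log₂(0.20) = 0.4644
−0.13·log₂(0.13) = 0.3826
−0.18·log₂(0.18) = 0.4453
−0.05·log₂(0.05) = 0.2161
−0.19·log₂(0.19) = 0.4552
Sum ≈ 2.5960 → 2.5960 bits.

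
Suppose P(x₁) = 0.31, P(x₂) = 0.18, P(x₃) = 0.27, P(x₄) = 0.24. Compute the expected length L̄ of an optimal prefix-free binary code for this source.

Repeatedly combine the two least-probable nodes; the expected code length is the sum of the merged weights.
merge 9/50 + 6/25 → 21/50
merge 27/100 + 31/100 → 29/50
merge 21/50 + 29/50 → 1
L = 21/50 + 29/50 + 1 = 2 bits/symbol.

2 bits/symbol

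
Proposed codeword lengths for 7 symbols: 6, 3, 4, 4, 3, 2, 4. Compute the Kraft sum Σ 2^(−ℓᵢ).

0.703125

With common denominator 2^6 = 64: Σ 2^(−ℓᵢ) = 1/64 + 8/64 + 4/64 + 4/64 + 8/64 + 16/64 + 4/64 = 45/64 = 0.703125.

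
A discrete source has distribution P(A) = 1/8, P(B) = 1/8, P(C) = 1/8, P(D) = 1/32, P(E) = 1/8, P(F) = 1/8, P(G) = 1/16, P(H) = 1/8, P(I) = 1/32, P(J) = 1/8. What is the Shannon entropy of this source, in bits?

Each probability is a power of 1/2, so log₂(1/p) is an integer.
H = Σ p·log₂(1/p) = 1/8·3 + 1/8·3 + 1/8·3 + 1/32·5 + 1/8·3 + 1/8·3 + 1/16·4 + 1/8·3 + 1/32·5 + 1/8·3 = 3.1875 bits.

3.1875 bits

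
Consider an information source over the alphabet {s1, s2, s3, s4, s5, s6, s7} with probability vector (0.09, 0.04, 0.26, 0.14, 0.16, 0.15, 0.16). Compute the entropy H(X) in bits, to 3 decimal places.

H = −Σ pᵢ log₂ pᵢ.
−0.09·log₂(0.09) = 0.3127
−0.04·log₂(0.04) = 0.1858
−0.26·log₂(0.26) = 0.5053
−0.14·log₂(0.14) = 0.3971
−0.16·log₂(0.16) = 0.4230
−0.15·log₂(0.15) = 0.4105
−0.16·log₂(0.16) = 0.4230
Sum ≈ 2.6574 → 2.657 bits.

2.657 bits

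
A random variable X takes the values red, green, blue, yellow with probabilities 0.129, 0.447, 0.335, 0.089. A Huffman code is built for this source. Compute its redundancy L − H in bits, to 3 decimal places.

Entropy H = −Σ p log₂ p ≈ 1.7396 bits.
Huffman merges: 89/1000+129/1000→109/500; 109/500+67/200→553/1000; 447/1000+553/1000→1. L = 1771/1000 ≈ 1.7710.
L − H = 1.7710 − 1.7396 = 0.031 bits.

0.031 bits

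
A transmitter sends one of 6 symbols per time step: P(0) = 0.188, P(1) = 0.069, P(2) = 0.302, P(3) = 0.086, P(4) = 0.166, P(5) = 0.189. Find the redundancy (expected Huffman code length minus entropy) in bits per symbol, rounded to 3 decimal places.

Entropy H = −Σ p log₂ p ≈ 2.4299 bits.
Huffman merges: 69/1000+43/500→31/200; 31/200+83/500→321/1000; 47/250+189/1000→377/1000; 151/500+321/1000→623/1000; 377/1000+623/1000→1. L = 619/250 ≈ 2.4760.
L − H = 2.4760 − 2.4299 = 0.046 bits.

0.046 bits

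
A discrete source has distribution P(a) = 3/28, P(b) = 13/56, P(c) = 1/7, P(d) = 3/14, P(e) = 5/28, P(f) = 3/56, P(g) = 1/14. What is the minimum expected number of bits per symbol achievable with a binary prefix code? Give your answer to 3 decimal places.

2.679 bits/symbol

Repeatedly combine the two least-probable nodes; the expected code length is the sum of the merged weights.
merge 3/56 + 1/14 → 1/8
merge 3/28 + 1/8 → 13/56
merge 1/7 + 5/28 → 9/28
merge 3/14 + 13/56 → 25/56
merge 13/56 + 9/28 → 31/56
merge 25/56 + 31/56 → 1
L = 1/8 + 13/56 + 9/28 + 25/56 + 31/56 + 1 = 75/28 ≈ 2.679 bits/symbol.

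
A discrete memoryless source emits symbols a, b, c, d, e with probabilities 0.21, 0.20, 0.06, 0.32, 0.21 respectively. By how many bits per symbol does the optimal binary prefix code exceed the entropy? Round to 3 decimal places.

Entropy H = −Σ p log₂ p ≈ 2.1796 bits.
Huffman merges: 3/50+1/5→13/50; 21/100+21/100→21/50; 13/50+8/25→29/50; 21/50+29/50→1. L = 113/50 ≈ 2.2600.
L − H = 2.2600 − 2.1796 = 0.080 bits.

0.080 bits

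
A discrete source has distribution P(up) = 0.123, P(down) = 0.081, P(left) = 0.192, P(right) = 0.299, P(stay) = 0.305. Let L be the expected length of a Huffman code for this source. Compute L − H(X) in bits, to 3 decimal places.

Entropy H = −Σ p log₂ p ≈ 2.1660 bits.
Huffman merges: 81/1000+123/1000→51/250; 24/125+51/250→99/250; 299/1000+61/200→151/250; 99/250+151/250→1. L = 551/250 ≈ 2.2040.
L − H = 2.2040 − 2.1660 = 0.038 bits.

0.038 bits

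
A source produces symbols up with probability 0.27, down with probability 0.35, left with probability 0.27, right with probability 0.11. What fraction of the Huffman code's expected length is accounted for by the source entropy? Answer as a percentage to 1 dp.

95.0%

Entropy H = −Σ p log₂ p ≈ 1.9004 bits.
Huffman merges: 11/100+27/100→19/50; 27/100+7/20→31/50; 19/50+31/50→1. L = 2 ≈ 2.0000.
Efficiency = H/L = 1.9004/2.0000 = 95.0%.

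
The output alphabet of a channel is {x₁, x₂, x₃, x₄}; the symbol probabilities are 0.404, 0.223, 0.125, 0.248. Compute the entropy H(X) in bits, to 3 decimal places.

1.885 bits

H = −Σ pᵢ log₂ pᵢ.
−0.404·log₂(0.404) = 0.5283
−0.223·log₂(0.223) = 0.4828
−0.125·log₂(0.125) = 0.3750
−0.248·log₂(0.248) = 0.4989
Sum ≈ 1.8849 → 1.885 bits.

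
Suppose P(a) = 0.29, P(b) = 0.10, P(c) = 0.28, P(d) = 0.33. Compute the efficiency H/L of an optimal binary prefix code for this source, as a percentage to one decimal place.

Entropy H = −Σ p log₂ p ≈ 1.8921 bits.
Huffman merges: 1/10+7/25→19/50; 29/100+33/100→31/50; 19/50+31/50→1. L = 2 ≈ 2.0000.
Efficiency = H/L = 1.8921/2.0000 = 94.6%.

94.6%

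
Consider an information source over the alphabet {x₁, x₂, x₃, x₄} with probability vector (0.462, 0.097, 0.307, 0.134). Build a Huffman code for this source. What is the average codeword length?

1.769 bits/symbol

Repeatedly combine the two least-probable nodes; the expected code length is the sum of the merged weights.
merge 97/1000 + 67/500 → 231/1000
merge 231/1000 + 307/1000 → 269/500
merge 231/500 + 269/500 → 1
L = 231/1000 + 269/500 + 1 = 1769/1000 = 1.769 bits/symbol.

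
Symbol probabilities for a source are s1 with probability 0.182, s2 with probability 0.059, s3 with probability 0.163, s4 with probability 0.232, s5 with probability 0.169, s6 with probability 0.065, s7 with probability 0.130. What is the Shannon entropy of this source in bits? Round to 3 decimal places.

H = −Σ pᵢ log₂ pᵢ.
−0.182·log₂(0.182) = 0.4474
−0.059·log₂(0.059) = 0.2409
−0.163·log₂(0.163) = 0.4266
−0.232·log₂(0.232) = 0.4890
−0.169·log₂(0.169) = 0.4335
−0.065·log₂(0.065) = 0.2563
−0.130·log₂(0.130) = 0.3826
Sum ≈ 2.6763 → 2.676 bits.

2.676 bits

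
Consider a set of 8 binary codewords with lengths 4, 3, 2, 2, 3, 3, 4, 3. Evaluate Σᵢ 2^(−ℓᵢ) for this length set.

With common denominator 2^4 = 16: Σ 2^(−ℓᵢ) = 1/16 + 2/16 + 4/16 + 4/16 + 2/16 + 2/16 + 1/16 + 2/16 = 18/16 = 1.125.

1.125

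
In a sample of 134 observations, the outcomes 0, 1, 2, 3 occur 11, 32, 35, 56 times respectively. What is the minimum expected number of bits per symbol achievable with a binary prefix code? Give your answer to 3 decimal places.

Probabilities are the counts divided by 134.
Repeatedly combine the two least-probable nodes; the expected code length is the sum of the merged weights.
merge 11/134 + 16/67 → 43/134
merge 35/134 + 43/134 → 39/67
merge 28/67 + 39/67 → 1
L = 43/134 + 39/67 + 1 = 255/134 ≈ 1.903 bits/symbol.

1.903 bits/symbol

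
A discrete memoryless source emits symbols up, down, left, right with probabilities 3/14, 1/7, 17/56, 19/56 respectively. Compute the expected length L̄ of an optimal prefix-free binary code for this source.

Repeatedly combine the two least-probable nodes; the expected code length is the sum of the merged weights.
merge 1/7 + 3/14 → 5/14
merge 17/56 + 19/56 → 9/14
merge 5/14 + 9/14 → 1
L = 5/14 + 9/14 + 1 = 2 bits/symbol.

2 bits/symbol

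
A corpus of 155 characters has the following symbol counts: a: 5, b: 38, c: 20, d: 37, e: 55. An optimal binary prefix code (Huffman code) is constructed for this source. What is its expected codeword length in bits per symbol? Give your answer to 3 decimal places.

2.161 bits/symbol

Probabilities are the counts divided by 155.
Repeatedly combine the two least-probable nodes; the expected code length is the sum of the merged weights.
merge 1/31 + 4/31 → 5/31
merge 5/31 + 37/155 → 2/5
merge 38/155 + 11/31 → 3/5
merge 2/5 + 3/5 → 1
L = 5/31 + 2/5 + 3/5 + 1 = 67/31 ≈ 2.161 bits/symbol.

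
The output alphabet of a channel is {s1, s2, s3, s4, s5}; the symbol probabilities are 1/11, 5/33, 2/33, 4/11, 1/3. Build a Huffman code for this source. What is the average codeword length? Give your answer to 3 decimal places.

2.091 bits/symbol

Repeatedly combine the two least-probable nodes; the expected code length is the sum of the merged weights.
merge 2/33 + 1/11 → 5/33
merge 5/33 + 5/33 → 10/33
merge 10/33 + 1/3 → 7/11
merge 4/11 + 7/11 → 1
L = 5/33 + 10/33 + 7/11 + 1 = 23/11 ≈ 2.091 bits/symbol.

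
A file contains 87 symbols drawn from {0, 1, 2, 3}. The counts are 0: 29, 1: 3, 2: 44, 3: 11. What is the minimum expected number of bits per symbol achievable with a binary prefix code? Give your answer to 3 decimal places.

Probabilities are the counts divided by 87.
Repeatedly combine the two least-probable nodes; the expected code length is the sum of the merged weights.
merge 1/29 + 11/87 → 14/87
merge 14/87 + 1/3 → 43/87
merge 43/87 + 44/87 → 1
L = 14/87 + 43/87 + 1 = 48/29 ≈ 1.655 bits/symbol.

1.655 bits/symbol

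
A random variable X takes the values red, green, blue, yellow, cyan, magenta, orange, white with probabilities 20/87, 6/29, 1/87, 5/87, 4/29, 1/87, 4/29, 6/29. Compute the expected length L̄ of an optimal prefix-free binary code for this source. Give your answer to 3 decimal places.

2.667 bits/symbol

Repeatedly combine the two least-probable nodes; the expected code length is the sum of the merged weights.
merge 1/87 + 1/87 → 2/87
merge 2/87 + 5/87 → 7/87
merge 7/87 + 4/29 → 19/87
merge 4/29 + 6/29 → 10/29
merge 6/29 + 19/87 → 37/87
merge 20/87 + 10/29 → 50/87
merge 37/87 + 50/87 → 1
L = 2/87 + 7/87 + 19/87 + 10/29 + 37/87 + 50/87 + 1 = 8/3 ≈ 2.667 bits/symbol.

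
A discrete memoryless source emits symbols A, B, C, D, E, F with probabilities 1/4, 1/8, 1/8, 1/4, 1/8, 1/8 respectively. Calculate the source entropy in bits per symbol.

Each probability is a power of 1/2, so log₂(1/p) is an integer.
H = Σ p·log₂(1/p) = 1/4·2 + 1/8·3 + 1/8·3 + 1/4·2 + 1/8·3 + 1/8·3 = 2.5 bits.

2.5 bits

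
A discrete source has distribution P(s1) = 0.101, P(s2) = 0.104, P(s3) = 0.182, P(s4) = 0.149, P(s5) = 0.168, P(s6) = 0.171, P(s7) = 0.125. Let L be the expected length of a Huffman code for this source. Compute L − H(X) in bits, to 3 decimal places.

Entropy H = −Σ p log₂ p ≈ 2.7733 bits.
Huffman merges: 101/1000+13/125→41/200; 1/8+149/1000→137/500; 21/125+171/1000→339/1000; 91/500+41/200→387/1000; 137/500+339/1000→613/1000; 387/1000+613/1000→1. L = 1409/500 ≈ 2.8180.
L − H = 2.8180 − 2.7733 = 0.045 bits.

0.045 bits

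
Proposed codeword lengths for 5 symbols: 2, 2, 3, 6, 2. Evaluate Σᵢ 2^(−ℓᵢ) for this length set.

With common denominator 2^6 = 64: Σ 2^(−ℓᵢ) = 16/64 + 16/64 + 8/64 + 1/64 + 16/64 = 57/64 = 0.890625.

0.890625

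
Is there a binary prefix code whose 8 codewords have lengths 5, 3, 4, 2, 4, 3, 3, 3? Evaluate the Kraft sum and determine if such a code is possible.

0.90625; yes

With common denominator 2^5 = 32: Σ 2^(−ℓᵢ) = 1/32 + 4/32 + 2/32 + 8/32 + 2/32 + 4/32 + 4/32 + 4/32 = 29/32 = 0.90625.
Kraft's inequality requires Σ ≤ 1; here Σ = 0.90625 ≤ 1, so such a prefix code exists.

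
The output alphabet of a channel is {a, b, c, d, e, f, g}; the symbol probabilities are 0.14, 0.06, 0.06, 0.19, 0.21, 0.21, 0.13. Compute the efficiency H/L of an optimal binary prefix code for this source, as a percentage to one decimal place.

Entropy H = −Σ p log₂ p ≈ 2.6677 bits.
Huffman merges: 3/50+3/50→3/25; 3/25+13/100→1/4; 7/50+19/100→33/100; 21/100+21/100→21/50; 1/4+33/100→29/50; 21/50+29/50→1. L = 27/10 ≈ 2.7000.
Efficiency = H/L = 2.6677/2.7000 = 98.8%.

98.8%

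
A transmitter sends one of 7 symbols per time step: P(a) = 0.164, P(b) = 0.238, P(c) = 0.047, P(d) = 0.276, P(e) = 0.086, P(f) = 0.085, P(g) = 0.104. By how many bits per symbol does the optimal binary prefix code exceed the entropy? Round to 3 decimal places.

0.031 bits

Entropy H = −Σ p log₂ p ≈ 2.5869 bits.
Huffman merges: 47/1000+17/200→33/250; 43/500+13/125→19/100; 33/250+41/250→37/125; 19/100+119/500→107/250; 69/250+37/125→143/250; 107/250+143/250→1. L = 1309/500 ≈ 2.6180.
L − H = 2.6180 − 2.5869 = 0.031 bits.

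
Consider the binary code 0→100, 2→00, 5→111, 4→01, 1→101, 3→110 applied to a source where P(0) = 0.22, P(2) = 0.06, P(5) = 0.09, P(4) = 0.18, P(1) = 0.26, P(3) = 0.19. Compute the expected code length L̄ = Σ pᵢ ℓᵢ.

L̄ = Σ pᵢ·ℓᵢ = 0.22·3 + 0.06·2 + 0.09·3 + 0.18·2 + 0.26·3 + 0.19·3 = 2.76 bits/symbol.

2.76 bits/symbol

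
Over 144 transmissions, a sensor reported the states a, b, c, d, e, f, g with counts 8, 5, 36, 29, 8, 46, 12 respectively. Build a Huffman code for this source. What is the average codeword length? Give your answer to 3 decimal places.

2.458 bits/symbol

Probabilities are the counts divided by 144.
Repeatedly combine the two least-probable nodes; the expected code length is the sum of the merged weights.
merge 5/144 + 1/18 → 13/144
merge 1/18 + 1/12 → 5/36
merge 13/144 + 5/36 → 11/48
merge 29/144 + 11/48 → 31/72
merge 1/4 + 23/72 → 41/72
merge 31/72 + 41/72 → 1
L = 13/144 + 5/36 + 11/48 + 31/72 + 41/72 + 1 = 59/24 ≈ 2.458 bits/symbol.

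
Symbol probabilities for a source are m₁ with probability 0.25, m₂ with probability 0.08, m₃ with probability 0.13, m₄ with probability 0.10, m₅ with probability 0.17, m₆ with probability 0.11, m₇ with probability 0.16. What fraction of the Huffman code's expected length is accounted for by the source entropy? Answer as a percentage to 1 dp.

Entropy H = −Σ p log₂ p ≈ 2.7142 bits.
Huffman merges: 2/25+1/10→9/50; 11/100+13/100→6/25; 4/25+17/100→33/100; 9/50+6/25→21/50; 1/4+33/100→29/50; 21/50+29/50→1. L = 11/4 ≈ 2.7500.
Efficiency = H/L = 2.7142/2.7500 = 98.7%.

98.7%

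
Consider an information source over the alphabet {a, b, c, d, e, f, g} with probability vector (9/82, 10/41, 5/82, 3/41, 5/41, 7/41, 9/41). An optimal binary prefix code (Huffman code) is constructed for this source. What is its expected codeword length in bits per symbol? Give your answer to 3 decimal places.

2.671 bits/symbol

Repeatedly combine the two least-probable nodes; the expected code length is the sum of the merged weights.
merge 5/82 + 3/41 → 11/82
merge 9/82 + 5/41 → 19/82
merge 11/82 + 7/41 → 25/82
merge 9/41 + 19/82 → 37/82
merge 10/41 + 25/82 → 45/82
merge 37/82 + 45/82 → 1
L = 11/82 + 19/82 + 25/82 + 37/82 + 45/82 + 1 = 219/82 ≈ 2.671 bits/symbol.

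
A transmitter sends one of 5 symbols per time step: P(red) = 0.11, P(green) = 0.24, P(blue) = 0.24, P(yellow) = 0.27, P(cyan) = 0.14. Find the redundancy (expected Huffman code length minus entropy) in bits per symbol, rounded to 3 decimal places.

Entropy H = −Σ p log₂ p ≈ 2.2457 bits.
Huffman merges: 11/100+7/50→1/4; 6/25+6/25→12/25; 1/4+27/100→13/25; 12/25+13/25→1. L = 9/4 ≈ 2.2500.
L − H = 2.2500 − 2.2457 = 0.004 bits.

0.004 bits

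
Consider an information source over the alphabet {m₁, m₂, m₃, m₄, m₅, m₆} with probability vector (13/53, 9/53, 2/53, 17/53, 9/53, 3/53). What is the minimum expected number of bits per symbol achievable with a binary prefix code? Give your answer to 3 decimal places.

Repeatedly combine the two least-probable nodes; the expected code length is the sum of the merged weights.
merge 2/53 + 3/53 → 5/53
merge 5/53 + 9/53 → 14/53
merge 9/53 + 13/53 → 22/53
merge 14/53 + 17/53 → 31/53
merge 22/53 + 31/53 → 1
L = 5/53 + 14/53 + 22/53 + 31/53 + 1 = 125/53 ≈ 2.358 bits/symbol.

2.358 bits/symbol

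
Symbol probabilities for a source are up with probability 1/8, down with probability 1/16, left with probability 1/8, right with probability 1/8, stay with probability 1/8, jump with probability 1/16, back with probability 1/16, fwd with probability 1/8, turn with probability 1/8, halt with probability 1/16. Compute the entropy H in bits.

3.25 bits

Each probability is a power of 1/2, so log₂(1/p) is an integer.
H = Σ p·log₂(1/p) = 1/8·3 + 1/16·4 + 1/8·3 + 1/8·3 + 1/8·3 + 1/16·4 + 1/16·4 + 1/8·3 + 1/8·3 + 1/16·4 = 3.25 bits.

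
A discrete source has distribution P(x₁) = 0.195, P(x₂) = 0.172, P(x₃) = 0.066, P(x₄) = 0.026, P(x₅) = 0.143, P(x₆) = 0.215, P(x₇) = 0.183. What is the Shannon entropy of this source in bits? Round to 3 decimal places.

2.619 bits

H = −Σ pᵢ log₂ pᵢ.
−0.195·log₂(0.195) = 0.4599
−0.172·log₂(0.172) = 0.4368
−0.066·log₂(0.066) = 0.2588
−0.026·log₂(0.026) = 0.1369
−0.143·log₂(0.143) = 0.4012
−0.215·log₂(0.215) = 0.4768
−0.183·log₂(0.183) = 0.4484
Sum ≈ 2.6188 → 2.619 bits.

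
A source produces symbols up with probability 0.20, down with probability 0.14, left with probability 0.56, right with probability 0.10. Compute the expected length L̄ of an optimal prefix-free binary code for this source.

1.68 bits/symbol

Repeatedly combine the two least-probable nodes; the expected code length is the sum of the merged weights.
merge 1/10 + 7/50 → 6/25
merge 1/5 + 6/25 → 11/25
merge 11/25 + 14/25 → 1
L = 6/25 + 11/25 + 1 = 42/25 = 1.68 bits/symbol.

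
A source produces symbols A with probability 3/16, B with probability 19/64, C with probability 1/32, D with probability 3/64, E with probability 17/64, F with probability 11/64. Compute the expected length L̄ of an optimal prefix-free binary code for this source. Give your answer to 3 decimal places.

Repeatedly combine the two least-probable nodes; the expected code length is the sum of the merged weights.
merge 1/32 + 3/64 → 5/64
merge 5/64 + 11/64 → 1/4
merge 3/16 + 1/4 → 7/16
merge 17/64 + 19/64 → 9/16
merge 7/16 + 9/16 → 1
L = 5/64 + 1/4 + 7/16 + 9/16 + 1 = 149/64 ≈ 2.328 bits/symbol.

2.328 bits/symbol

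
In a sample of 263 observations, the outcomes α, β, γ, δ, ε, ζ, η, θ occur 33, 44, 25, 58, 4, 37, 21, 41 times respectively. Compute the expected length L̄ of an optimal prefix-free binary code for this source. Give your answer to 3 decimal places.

Probabilities are the counts divided by 263.
Repeatedly combine the two least-probable nodes; the expected code length is the sum of the merged weights.
merge 4/263 + 21/263 → 25/263
merge 25/263 + 25/263 → 50/263
merge 33/263 + 37/263 → 70/263
merge 41/263 + 44/263 → 85/263
merge 50/263 + 58/263 → 108/263
merge 70/263 + 85/263 → 155/263
merge 108/263 + 155/263 → 1
L = 25/263 + 50/263 + 70/263 + 85/263 + 108/263 + 155/263 + 1 = 756/263 ≈ 2.875 bits/symbol.

2.875 bits/symbol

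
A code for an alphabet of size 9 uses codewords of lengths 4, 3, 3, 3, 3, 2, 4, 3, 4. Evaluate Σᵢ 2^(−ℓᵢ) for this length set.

With common denominator 2^4 = 16: Σ 2^(−ℓᵢ) = 1/16 + 2/16 + 2/16 + 2/16 + 2/16 + 4/16 + 1/16 + 2/16 + 1/16 = 17/16 = 1.0625.

1.0625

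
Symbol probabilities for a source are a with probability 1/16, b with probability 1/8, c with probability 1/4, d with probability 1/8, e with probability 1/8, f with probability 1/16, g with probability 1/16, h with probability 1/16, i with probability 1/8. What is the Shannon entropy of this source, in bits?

Each probability is a power of 1/2, so log₂(1/p) is an integer.
H = Σ p·log₂(1/p) = 1/16·4 + 1/8·3 + 1/4·2 + 1/8·3 + 1/8·3 + 1/16·4 + 1/16·4 + 1/16·4 + 1/8·3 = 3 bits.

3 bits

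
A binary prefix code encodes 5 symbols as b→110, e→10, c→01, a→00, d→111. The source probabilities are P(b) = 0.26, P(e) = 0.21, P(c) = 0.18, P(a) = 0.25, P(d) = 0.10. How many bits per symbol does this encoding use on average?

2.36 bits/symbol

L̄ = Σ pᵢ·ℓᵢ = 0.26·3 + 0.21·2 + 0.18·2 + 0.25·2 + 0.10·3 = 2.36 bits/symbol.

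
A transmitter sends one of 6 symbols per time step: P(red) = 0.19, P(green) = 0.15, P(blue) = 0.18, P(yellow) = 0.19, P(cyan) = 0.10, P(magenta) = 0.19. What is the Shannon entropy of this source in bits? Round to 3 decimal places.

2.554 bits

H = −Σ pᵢ log₂ pᵢ.
−0.19·log₂(0.19) = 0.4552
−0.15·log₂(0.15) = 0.4105
−0.18·log₂(0.18) = 0.4453
−0.19·log₂(0.19) = 0.4552
−0.10·log₂(0.10) = 0.3322
−0.19·log₂(0.19) = 0.4552
Sum ≈ 2.5537 → 2.554 bits.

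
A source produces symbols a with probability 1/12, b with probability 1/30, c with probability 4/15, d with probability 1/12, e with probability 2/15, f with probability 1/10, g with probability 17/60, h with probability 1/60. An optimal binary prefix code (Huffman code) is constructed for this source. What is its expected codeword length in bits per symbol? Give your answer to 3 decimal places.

Repeatedly combine the two least-probable nodes; the expected code length is the sum of the merged weights.
merge 1/60 + 1/30 → 1/20
merge 1/20 + 1/12 → 2/15
merge 1/12 + 1/10 → 11/60
merge 2/15 + 2/15 → 4/15
merge 11/60 + 4/15 → 9/20
merge 4/15 + 17/60 → 11/20
merge 9/20 + 11/20 → 1
L = 1/20 + 2/15 + 11/60 + 4/15 + 9/20 + 11/20 + 1 = 79/30 ≈ 2.633 bits/symbol.

2.633 bits/symbol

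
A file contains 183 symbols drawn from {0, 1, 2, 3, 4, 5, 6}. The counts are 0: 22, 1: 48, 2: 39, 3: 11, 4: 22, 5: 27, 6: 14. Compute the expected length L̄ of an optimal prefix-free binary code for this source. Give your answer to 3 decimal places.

Probabilities are the counts divided by 183.
Repeatedly combine the two least-probable nodes; the expected code length is the sum of the merged weights.
merge 11/183 + 14/183 → 25/183
merge 22/183 + 22/183 → 44/183
merge 25/183 + 9/61 → 52/183
merge 13/61 + 44/183 → 83/183
merge 16/61 + 52/183 → 100/183
merge 83/183 + 100/183 → 1
L = 25/183 + 44/183 + 52/183 + 83/183 + 100/183 + 1 = 487/183 ≈ 2.661 bits/symbol.

2.661 bits/symbol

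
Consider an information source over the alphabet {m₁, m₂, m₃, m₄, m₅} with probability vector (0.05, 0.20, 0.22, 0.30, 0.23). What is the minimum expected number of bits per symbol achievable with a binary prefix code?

2.25 bits/symbol

Repeatedly combine the two least-probable nodes; the expected code length is the sum of the merged weights.
merge 1/20 + 1/5 → 1/4
merge 11/50 + 23/100 → 9/20
merge 1/4 + 3/10 → 11/20
merge 9/20 + 11/20 → 1
L = 1/4 + 9/20 + 11/20 + 1 = 9/4 = 2.25 bits/symbol.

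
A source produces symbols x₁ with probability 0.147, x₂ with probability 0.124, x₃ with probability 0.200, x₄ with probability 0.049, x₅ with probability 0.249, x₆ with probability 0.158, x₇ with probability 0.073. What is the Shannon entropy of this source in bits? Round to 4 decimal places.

2.6533 bits

H = −Σ pᵢ log₂ pᵢ.
−0.147·log₂(0.147) = 0.4066
−0.124·log₂(0.124) = 0.3734
−0.200·log₂(0.200) = 0.4644
−0.049·log₂(0.049) = 0.2132
−0.249·log₂(0.249) = 0.4994
−0.158·log₂(0.158) = 0.4206
−0.073·log₂(0.073) = 0.2756
Sum ≈ 2.6533 → 2.6533 bits.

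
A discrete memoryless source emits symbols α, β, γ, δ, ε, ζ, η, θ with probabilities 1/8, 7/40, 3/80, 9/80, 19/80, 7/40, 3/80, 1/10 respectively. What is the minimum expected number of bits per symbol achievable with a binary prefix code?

Repeatedly combine the two least-probable nodes; the expected code length is the sum of the merged weights.
merge 3/80 + 3/80 → 3/40
merge 3/40 + 1/10 → 7/40
merge 9/80 + 1/8 → 19/80
merge 7/40 + 7/40 → 7/20
merge 7/40 + 19/80 → 33/80
merge 19/80 + 7/20 → 47/80
merge 33/80 + 47/80 → 1
L = 3/40 + 7/40 + 19/80 + 7/20 + 33/80 + 47/80 + 1 = 227/80 = 2.8375 bits/symbol.

2.8375 bits/symbol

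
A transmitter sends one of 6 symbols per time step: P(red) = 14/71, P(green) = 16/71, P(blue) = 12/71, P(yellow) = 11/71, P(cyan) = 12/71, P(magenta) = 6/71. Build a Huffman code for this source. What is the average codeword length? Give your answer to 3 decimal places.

Repeatedly combine the two least-probable nodes; the expected code length is the sum of the merged weights.
merge 6/71 + 11/71 → 17/71
merge 12/71 + 12/71 → 24/71
merge 14/71 + 16/71 → 30/71
merge 17/71 + 24/71 → 41/71
merge 30/71 + 41/71 → 1
L = 17/71 + 24/71 + 30/71 + 41/71 + 1 = 183/71 ≈ 2.577 bits/symbol.

2.577 bits/symbol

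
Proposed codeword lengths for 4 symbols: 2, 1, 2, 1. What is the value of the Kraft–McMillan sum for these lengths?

1.5

With common denominator 2^2 = 4: Σ 2^(−ℓᵢ) = 1/4 + 2/4 + 1/4 + 2/4 = 6/4 = 1.5.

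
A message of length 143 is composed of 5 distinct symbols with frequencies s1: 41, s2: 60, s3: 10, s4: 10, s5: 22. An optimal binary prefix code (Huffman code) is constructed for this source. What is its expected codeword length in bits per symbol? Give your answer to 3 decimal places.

Probabilities are the counts divided by 143.
Repeatedly combine the two least-probable nodes; the expected code length is the sum of the merged weights.
merge 10/143 + 10/143 → 20/143
merge 20/143 + 2/13 → 42/143
merge 41/143 + 42/143 → 83/143
merge 60/143 + 83/143 → 1
L = 20/143 + 42/143 + 83/143 + 1 = 288/143 ≈ 2.014 bits/symbol.

2.014 bits/symbol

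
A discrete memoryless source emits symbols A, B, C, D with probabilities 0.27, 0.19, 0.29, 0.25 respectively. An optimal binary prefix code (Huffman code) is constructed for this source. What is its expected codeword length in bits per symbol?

Repeatedly combine the two least-probable nodes; the expected code length is the sum of the merged weights.
merge 19/100 + 1/4 → 11/25
merge 27/100 + 29/100 → 14/25
merge 11/25 + 14/25 → 1
L = 11/25 + 14/25 + 1 = 2 bits/symbol.

2 bits/symbol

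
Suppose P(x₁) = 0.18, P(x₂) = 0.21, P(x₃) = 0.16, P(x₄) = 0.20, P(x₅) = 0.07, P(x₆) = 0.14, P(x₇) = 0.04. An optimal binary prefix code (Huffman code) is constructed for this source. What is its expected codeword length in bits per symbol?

2.7 bits/symbol

Repeatedly combine the two least-probable nodes; the expected code length is the sum of the merged weights.
merge 1/25 + 7/100 → 11/100
merge 11/100 + 7/50 → 1/4
merge 4/25 + 9/50 → 17/50
merge 1/5 + 21/100 → 41/100
merge 1/4 + 17/50 → 59/100
merge 41/100 + 59/100 → 1
L = 11/100 + 1/4 + 17/50 + 41/100 + 59/100 + 1 = 27/10 = 2.7 bits/symbol.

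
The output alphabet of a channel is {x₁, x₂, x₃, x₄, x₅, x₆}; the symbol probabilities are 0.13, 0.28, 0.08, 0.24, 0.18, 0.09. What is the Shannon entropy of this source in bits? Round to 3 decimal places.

2.440 bits

H = −Σ pᵢ log₂ pᵢ.
−0.13·log₂(0.13) = 0.3826
−0.28·log₂(0.28) = 0.5142
−0.08·log₂(0.08) = 0.2915
−0.24·log₂(0.24) = 0.4941
−0.18·log₂(0.18) = 0.4453
−0.09·log₂(0.09) = 0.3127
Sum ≈ 2.4405 → 2.440 bits.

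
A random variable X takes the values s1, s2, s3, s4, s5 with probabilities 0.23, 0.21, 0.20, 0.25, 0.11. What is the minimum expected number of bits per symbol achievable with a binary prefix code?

Repeatedly combine the two least-probable nodes; the expected code length is the sum of the merged weights.
merge 11/100 + 1/5 → 31/100
merge 21/100 + 23/100 → 11/25
merge 1/4 + 31/100 → 14/25
merge 11/25 + 14/25 → 1
L = 31/100 + 11/25 + 14/25 + 1 = 231/100 = 2.31 bits/symbol.

2.31 bits/symbol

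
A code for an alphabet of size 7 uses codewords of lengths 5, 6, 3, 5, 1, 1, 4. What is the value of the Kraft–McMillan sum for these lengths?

With common denominator 2^6 = 64: Σ 2^(−ℓᵢ) = 2/64 + 1/64 + 8/64 + 2/64 + 32/64 + 32/64 + 4/64 = 81/64 = 1.265625.

1.265625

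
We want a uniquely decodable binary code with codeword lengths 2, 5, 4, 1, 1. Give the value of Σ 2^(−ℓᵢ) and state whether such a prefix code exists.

With common denominator 2^5 = 32: Σ 2^(−ℓᵢ) = 8/32 + 1/32 + 2/32 + 16/32 + 16/32 = 43/32 = 1.34375.
Kraft's inequality requires Σ ≤ 1; here Σ = 1.34375 > 1, so no such prefix code exists.

1.34375; no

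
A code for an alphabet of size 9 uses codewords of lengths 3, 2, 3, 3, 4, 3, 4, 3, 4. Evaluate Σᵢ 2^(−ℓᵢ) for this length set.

1.0625

With common denominator 2^4 = 16: Σ 2^(−ℓᵢ) = 2/16 + 4/16 + 2/16 + 2/16 + 1/16 + 2/16 + 1/16 + 2/16 + 1/16 = 17/16 = 1.0625.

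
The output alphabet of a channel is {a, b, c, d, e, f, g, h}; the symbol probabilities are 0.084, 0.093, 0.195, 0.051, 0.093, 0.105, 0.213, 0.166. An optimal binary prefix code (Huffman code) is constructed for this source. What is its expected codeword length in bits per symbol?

2.913 bits/symbol

Repeatedly combine the two least-probable nodes; the expected code length is the sum of the merged weights.
merge 51/1000 + 21/250 → 27/200
merge 93/1000 + 93/1000 → 93/500
merge 21/200 + 27/200 → 6/25
merge 83/500 + 93/500 → 44/125
merge 39/200 + 213/1000 → 51/125
merge 6/25 + 44/125 → 74/125
merge 51/125 + 74/125 → 1
L = 27/200 + 93/500 + 6/25 + 44/125 + 51/125 + 74/125 + 1 = 2913/1000 = 2.913 bits/symbol.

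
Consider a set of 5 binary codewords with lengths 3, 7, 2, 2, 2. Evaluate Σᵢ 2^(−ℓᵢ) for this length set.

With common denominator 2^7 = 128: Σ 2^(−ℓᵢ) = 16/128 + 1/128 + 32/128 + 32/128 + 32/128 = 113/128 = 0.8828125.

0.8828125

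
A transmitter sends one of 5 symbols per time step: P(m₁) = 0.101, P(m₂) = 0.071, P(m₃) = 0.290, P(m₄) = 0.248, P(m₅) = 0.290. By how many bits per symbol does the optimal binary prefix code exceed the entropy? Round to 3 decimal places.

0.032 bits

Entropy H = −Σ p log₂ p ≈ 2.1397 bits.
Huffman merges: 71/1000+101/1000→43/250; 43/250+31/125→21/50; 29/100+29/100→29/50; 21/50+29/50→1. L = 543/250 ≈ 2.1720.
L − H = 2.1720 − 2.1397 = 0.032 bits.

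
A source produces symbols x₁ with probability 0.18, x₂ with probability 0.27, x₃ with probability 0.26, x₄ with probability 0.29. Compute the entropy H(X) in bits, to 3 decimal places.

1.979 bits

H = −Σ pᵢ log₂ pᵢ.
−0.18·log₂(0.18) = 0.4453
−0.27·log₂(0.27) = 0.5100
−0.26·log₂(0.26) = 0.5053
−0.29·log₂(0.29) = 0.5179
Sum ≈ 1.9785 → 1.979 bits.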